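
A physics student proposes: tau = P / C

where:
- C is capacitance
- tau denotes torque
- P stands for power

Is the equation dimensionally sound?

No

C (capacitance) has dimensions [I^2 L^-2 M^-1 T^4].
tau (torque) has dimensions [L^2 M T^-2].
P (power) has dimensions [L^2 M T^-3].

Left side: [L^2 M T^-2]
Right side: [I^-2 L^4 M^2 T^-7]

The two sides have different dimensions, so the equation is NOT dimensionally consistent.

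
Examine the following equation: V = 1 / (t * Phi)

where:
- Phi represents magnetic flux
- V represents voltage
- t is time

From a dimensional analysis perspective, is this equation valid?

No

Phi (magnetic flux) has dimensions [I^-1 L^2 M T^-2].
V (voltage) has dimensions [I^-1 L^2 M T^-3].
t (time) has dimensions [T].

Left side: [I^-1 L^2 M T^-3]
Right side: [I L^-2 M^-1 T]

The two sides have different dimensions, so the equation is NOT dimensionally consistent.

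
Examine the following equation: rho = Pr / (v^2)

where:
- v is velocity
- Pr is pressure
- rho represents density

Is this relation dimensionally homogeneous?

Yes

v (velocity) has dimensions [L T^-1].
Pr (pressure) has dimensions [L^-1 M T^-2].
rho (density) has dimensions [L^-3 M].

Left side: [L^-3 M]
Right side: [L^-3 M]

Both sides have the same dimensions, so the equation is dimensionally consistent.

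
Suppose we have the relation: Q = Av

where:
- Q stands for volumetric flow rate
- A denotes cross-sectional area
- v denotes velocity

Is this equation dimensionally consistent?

Yes

Q (volumetric flow rate) has dimensions [L^3 T^-1].
A (cross-sectional area) has dimensions [L^2].
v (velocity) has dimensions [L T^-1].

Left side: [L^3 T^-1]
Right side: [L^3 T^-1]

Both sides have the same dimensions, so the equation is dimensionally consistent.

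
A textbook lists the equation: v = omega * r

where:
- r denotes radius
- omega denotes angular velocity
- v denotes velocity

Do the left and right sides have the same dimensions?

Yes

r (radius) has dimensions [L].
omega (angular velocity) has dimensions [T^-1].
v (velocity) has dimensions [L T^-1].

Left side: [L T^-1]
Right side: [L T^-1]

Both sides have the same dimensions, so the equation is dimensionally consistent.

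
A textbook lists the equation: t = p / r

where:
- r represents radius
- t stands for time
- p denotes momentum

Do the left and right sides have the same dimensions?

No

r (radius) has dimensions [L].
t (time) has dimensions [T].
p (momentum) has dimensions [L M T^-1].

Left side: [T]
Right side: [M T^-1]

The two sides have different dimensions, so the equation is NOT dimensionally consistent.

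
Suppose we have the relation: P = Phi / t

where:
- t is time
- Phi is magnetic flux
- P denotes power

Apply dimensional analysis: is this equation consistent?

No

t (time) has dimensions [T].
Phi (magnetic flux) has dimensions [I^-1 L^2 M T^-2].
P (power) has dimensions [L^2 M T^-3].

Left side: [L^2 M T^-3]
Right side: [I^-1 L^2 M T^-3]

The two sides have different dimensions, so the equation is NOT dimensionally consistent.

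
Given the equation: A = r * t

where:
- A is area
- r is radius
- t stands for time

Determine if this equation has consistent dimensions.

No

A (area) has dimensions [L^2].
r (radius) has dimensions [L].
t (time) has dimensions [T].

Left side: [L^2]
Right side: [L T]

The two sides have different dimensions, so the equation is NOT dimensionally consistent.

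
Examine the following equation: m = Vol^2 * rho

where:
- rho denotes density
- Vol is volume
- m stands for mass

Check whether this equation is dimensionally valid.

No

rho (density) has dimensions [L^-3 M].
Vol (volume) has dimensions [L^3].
m (mass) has dimensions [M].

Left side: [M]
Right side: [L^3 M]

The two sides have different dimensions, so the equation is NOT dimensionally consistent.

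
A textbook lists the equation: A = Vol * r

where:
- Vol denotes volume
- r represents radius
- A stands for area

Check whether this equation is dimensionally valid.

No

Vol (volume) has dimensions [L^3].
r (radius) has dimensions [L].
A (area) has dimensions [L^2].

Left side: [L^2]
Right side: [L^4]

The two sides have different dimensions, so the equation is NOT dimensionally consistent.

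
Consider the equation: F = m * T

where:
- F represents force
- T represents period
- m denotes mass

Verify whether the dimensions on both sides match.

No

F (force) has dimensions [L M T^-2].
T (period) has dimensions [T].
m (mass) has dimensions [M].

Left side: [L M T^-2]
Right side: [M T]

The two sides have different dimensions, so the equation is NOT dimensionally consistent.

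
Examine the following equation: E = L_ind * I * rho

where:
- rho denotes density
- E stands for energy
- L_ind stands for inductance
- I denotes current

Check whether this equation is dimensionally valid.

No

rho (density) has dimensions [L^-3 M].
E (energy) has dimensions [L^2 M T^-2].
L_ind (inductance) has dimensions [I^-2 L^2 M T^-2].
I (current) has dimensions [I].

Left side: [L^2 M T^-2]
Right side: [I^-1 L^-1 M^2 T^-2]

The two sides have different dimensions, so the equation is NOT dimensionally consistent.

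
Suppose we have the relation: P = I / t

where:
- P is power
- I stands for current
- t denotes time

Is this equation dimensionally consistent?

No

P (power) has dimensions [L^2 M T^-3].
I (current) has dimensions [I].
t (time) has dimensions [T].

Left side: [L^2 M T^-3]
Right side: [I T^-1]

The two sides have different dimensions, so the equation is NOT dimensionally consistent.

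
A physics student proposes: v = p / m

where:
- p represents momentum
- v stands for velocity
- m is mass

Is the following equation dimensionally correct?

Yes

p (momentum) has dimensions [L M T^-1].
v (velocity) has dimensions [L T^-1].
m (mass) has dimensions [M].

Left side: [L T^-1]
Right side: [L T^-1]

Both sides have the same dimensions, so the equation is dimensionally consistent.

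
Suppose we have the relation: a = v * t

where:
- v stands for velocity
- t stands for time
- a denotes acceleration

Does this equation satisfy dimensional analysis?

No

v (velocity) has dimensions [L T^-1].
t (time) has dimensions [T].
a (acceleration) has dimensions [L T^-2].

Left side: [L T^-2]
Right side: [L]

The two sides have different dimensions, so the equation is NOT dimensionally consistent.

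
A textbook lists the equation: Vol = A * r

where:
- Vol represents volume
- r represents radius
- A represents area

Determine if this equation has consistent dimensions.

Yes

Vol (volume) has dimensions [L^3].
r (radius) has dimensions [L].
A (area) has dimensions [L^2].

Left side: [L^3]
Right side: [L^3]

Both sides have the same dimensions, so the equation is dimensionally consistent.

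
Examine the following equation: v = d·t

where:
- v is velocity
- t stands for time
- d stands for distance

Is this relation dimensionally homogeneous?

No

v (velocity) has dimensions [L T^-1].
t (time) has dimensions [T].
d (distance) has dimensions [L].

Left side: [L T^-1]
Right side: [L T]

The two sides have different dimensions, so the equation is NOT dimensionally consistent.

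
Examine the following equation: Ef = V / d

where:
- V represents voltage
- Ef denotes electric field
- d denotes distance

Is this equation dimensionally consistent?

Yes

V (voltage) has dimensions [I^-1 L^2 M T^-3].
Ef (electric field) has dimensions [I^-1 L M T^-3].
d (distance) has dimensions [L].

Left side: [I^-1 L M T^-3]
Right side: [I^-1 L M T^-3]

Both sides have the same dimensions, so the equation is dimensionally consistent.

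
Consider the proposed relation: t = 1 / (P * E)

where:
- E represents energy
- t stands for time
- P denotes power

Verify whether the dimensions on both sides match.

No

E (energy) has dimensions [L^2 M T^-2].
t (time) has dimensions [T].
P (power) has dimensions [L^2 M T^-3].

Left side: [T]
Right side: [L^-4 M^-2 T^5]

The two sides have different dimensions, so the equation is NOT dimensionally consistent.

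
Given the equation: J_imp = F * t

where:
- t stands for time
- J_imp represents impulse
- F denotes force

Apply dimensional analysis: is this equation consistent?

Yes

t (time) has dimensions [T].
J_imp (impulse) has dimensions [L M T^-1].
F (force) has dimensions [L M T^-2].

Left side: [L M T^-1]
Right side: [L M T^-1]

Both sides have the same dimensions, so the equation is dimensionally consistent.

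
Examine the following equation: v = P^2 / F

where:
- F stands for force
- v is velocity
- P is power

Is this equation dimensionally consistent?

No

F (force) has dimensions [L M T^-2].
v (velocity) has dimensions [L T^-1].
P (power) has dimensions [L^2 M T^-3].

Left side: [L T^-1]
Right side: [L^3 M T^-4]

The two sides have different dimensions, so the equation is NOT dimensionally consistent.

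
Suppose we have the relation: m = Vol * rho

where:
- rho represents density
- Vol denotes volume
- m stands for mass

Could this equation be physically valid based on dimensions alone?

Yes

rho (density) has dimensions [L^-3 M].
Vol (volume) has dimensions [L^3].
m (mass) has dimensions [M].

Left side: [M]
Right side: [M]

Both sides have the same dimensions, so the equation is dimensionally consistent.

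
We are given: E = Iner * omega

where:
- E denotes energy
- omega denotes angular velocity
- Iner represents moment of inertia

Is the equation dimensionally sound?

No

E (energy) has dimensions [L^2 M T^-2].
omega (angular velocity) has dimensions [T^-1].
Iner (moment of inertia) has dimensions [L^2 M].

Left side: [L^2 M T^-2]
Right side: [L^2 M T^-1]

The two sides have different dimensions, so the equation is NOT dimensionally consistent.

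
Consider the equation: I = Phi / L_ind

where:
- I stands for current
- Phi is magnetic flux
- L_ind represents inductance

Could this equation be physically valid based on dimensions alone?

Yes

I (current) has dimensions [I].
Phi (magnetic flux) has dimensions [I^-1 L^2 M T^-2].
L_ind (inductance) has dimensions [I^-2 L^2 M T^-2].

Left side: [I]
Right side: [I]

Both sides have the same dimensions, so the equation is dimensionally consistent.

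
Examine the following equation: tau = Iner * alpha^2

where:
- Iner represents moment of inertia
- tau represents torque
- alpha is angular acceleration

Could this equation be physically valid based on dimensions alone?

No

Iner (moment of inertia) has dimensions [L^2 M].
tau (torque) has dimensions [L^2 M T^-2].
alpha (angular acceleration) has dimensions [T^-2].

Left side: [L^2 M T^-2]
Right side: [L^2 M T^-4]

The two sides have different dimensions, so the equation is NOT dimensionally consistent.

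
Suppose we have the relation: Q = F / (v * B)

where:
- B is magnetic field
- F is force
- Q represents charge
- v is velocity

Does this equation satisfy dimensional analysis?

Yes

B (magnetic field) has dimensions [I^-1 M T^-2].
F (force) has dimensions [L M T^-2].
Q (charge) has dimensions [I T].
v (velocity) has dimensions [L T^-1].

Left side: [I T]
Right side: [I T]

Both sides have the same dimensions, so the equation is dimensionally consistent.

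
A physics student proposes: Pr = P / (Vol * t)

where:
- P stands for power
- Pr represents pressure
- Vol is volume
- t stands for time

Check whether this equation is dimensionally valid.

No

P (power) has dimensions [L^2 M T^-3].
Pr (pressure) has dimensions [L^-1 M T^-2].
Vol (volume) has dimensions [L^3].
t (time) has dimensions [T].

Left side: [L^-1 M T^-2]
Right side: [L^-1 M T^-4]

The two sides have different dimensions, so the equation is NOT dimensionally consistent.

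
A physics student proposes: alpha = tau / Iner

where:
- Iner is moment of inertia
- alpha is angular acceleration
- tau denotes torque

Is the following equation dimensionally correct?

Yes

Iner (moment of inertia) has dimensions [L^2 M].
alpha (angular acceleration) has dimensions [T^-2].
tau (torque) has dimensions [L^2 M T^-2].

Left side: [T^-2]
Right side: [T^-2]

Both sides have the same dimensions, so the equation is dimensionally consistent.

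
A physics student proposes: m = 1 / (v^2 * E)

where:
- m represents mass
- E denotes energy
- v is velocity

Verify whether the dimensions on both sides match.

No

m (mass) has dimensions [M].
E (energy) has dimensions [L^2 M T^-2].
v (velocity) has dimensions [L T^-1].

Left side: [M]
Right side: [L^-4 M^-1 T^4]

The two sides have different dimensions, so the equation is NOT dimensionally consistent.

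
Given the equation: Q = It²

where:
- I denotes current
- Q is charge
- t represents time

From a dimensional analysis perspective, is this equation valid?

No

I (current) has dimensions [I].
Q (charge) has dimensions [I T].
t (time) has dimensions [T].

Left side: [I T]
Right side: [I T^2]

The two sides have different dimensions, so the equation is NOT dimensionally consistent.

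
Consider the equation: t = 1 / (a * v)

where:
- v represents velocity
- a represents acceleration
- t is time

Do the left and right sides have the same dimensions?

No

v (velocity) has dimensions [L T^-1].
a (acceleration) has dimensions [L T^-2].
t (time) has dimensions [T].

Left side: [T]
Right side: [L^-2 T^3]

The two sides have different dimensions, so the equation is NOT dimensionally consistent.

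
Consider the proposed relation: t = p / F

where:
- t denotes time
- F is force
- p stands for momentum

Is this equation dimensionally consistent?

Yes

t (time) has dimensions [T].
F (force) has dimensions [L M T^-2].
p (momentum) has dimensions [L M T^-1].

Left side: [T]
Right side: [T]

Both sides have the same dimensions, so the equation is dimensionally consistent.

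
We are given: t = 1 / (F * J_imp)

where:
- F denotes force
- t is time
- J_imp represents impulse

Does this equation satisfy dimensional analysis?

No

F (force) has dimensions [L M T^-2].
t (time) has dimensions [T].
J_imp (impulse) has dimensions [L M T^-1].

Left side: [T]
Right side: [L^-2 M^-2 T^3]

The two sides have different dimensions, so the equation is NOT dimensionally consistent.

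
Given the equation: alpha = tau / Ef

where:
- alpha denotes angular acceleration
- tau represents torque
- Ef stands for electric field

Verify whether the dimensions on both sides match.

No

alpha (angular acceleration) has dimensions [T^-2].
tau (torque) has dimensions [L^2 M T^-2].
Ef (electric field) has dimensions [I^-1 L M T^-3].

Left side: [T^-2]
Right side: [I L T]

The two sides have different dimensions, so the equation is NOT dimensionally consistent.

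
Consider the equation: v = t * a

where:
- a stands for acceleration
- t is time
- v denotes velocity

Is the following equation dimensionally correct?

Yes

a (acceleration) has dimensions [L T^-2].
t (time) has dimensions [T].
v (velocity) has dimensions [L T^-1].

Left side: [L T^-1]
Right side: [L T^-1]

Both sides have the same dimensions, so the equation is dimensionally consistent.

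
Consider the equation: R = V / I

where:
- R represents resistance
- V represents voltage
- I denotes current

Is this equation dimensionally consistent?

Yes

R (resistance) has dimensions [I^-2 L^2 M T^-3].
V (voltage) has dimensions [I^-1 L^2 M T^-3].
I (current) has dimensions [I].

Left side: [I^-2 L^2 M T^-3]
Right side: [I^-2 L^2 M T^-3]

Both sides have the same dimensions, so the equation is dimensionally consistent.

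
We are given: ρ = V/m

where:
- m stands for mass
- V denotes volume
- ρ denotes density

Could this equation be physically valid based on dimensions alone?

No

m (mass) has dimensions [M].
V (volume) has dimensions [L^3].
ρ (density) has dimensions [L^-3 M].

Left side: [L^-3 M]
Right side: [L^3 M^-1]

The two sides have different dimensions, so the equation is NOT dimensionally consistent.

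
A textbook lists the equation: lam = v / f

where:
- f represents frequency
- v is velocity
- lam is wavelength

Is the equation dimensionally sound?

Yes

f (frequency) has dimensions [T^-1].
v (velocity) has dimensions [L T^-1].
lam (wavelength) has dimensions [L].

Left side: [L]
Right side: [L]

Both sides have the same dimensions, so the equation is dimensionally consistent.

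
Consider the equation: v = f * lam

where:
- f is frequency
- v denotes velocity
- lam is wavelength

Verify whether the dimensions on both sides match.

Yes

f (frequency) has dimensions [T^-1].
v (velocity) has dimensions [L T^-1].
lam (wavelength) has dimensions [L].

Left side: [L T^-1]
Right side: [L T^-1]

Both sides have the same dimensions, so the equation is dimensionally consistent.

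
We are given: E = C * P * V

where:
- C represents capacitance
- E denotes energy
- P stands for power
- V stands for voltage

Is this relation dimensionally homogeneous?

No

C (capacitance) has dimensions [I^2 L^-2 M^-1 T^4].
E (energy) has dimensions [L^2 M T^-2].
P (power) has dimensions [L^2 M T^-3].
V (voltage) has dimensions [I^-1 L^2 M T^-3].

Left side: [L^2 M T^-2]
Right side: [I L^2 M T^-2]

The two sides have different dimensions, so the equation is NOT dimensionally consistent.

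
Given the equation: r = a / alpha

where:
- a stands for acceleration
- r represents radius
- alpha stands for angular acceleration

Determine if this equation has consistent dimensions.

Yes

a (acceleration) has dimensions [L T^-2].
r (radius) has dimensions [L].
alpha (angular acceleration) has dimensions [T^-2].

Left side: [L]
Right side: [L]

Both sides have the same dimensions, so the equation is dimensionally consistent.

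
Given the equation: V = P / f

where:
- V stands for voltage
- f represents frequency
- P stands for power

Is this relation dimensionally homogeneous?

No

V (voltage) has dimensions [I^-1 L^2 M T^-3].
f (frequency) has dimensions [T^-1].
P (power) has dimensions [L^2 M T^-3].

Left side: [I^-1 L^2 M T^-3]
Right side: [L^2 M T^-2]

The two sides have different dimensions, so the equation is NOT dimensionally consistent.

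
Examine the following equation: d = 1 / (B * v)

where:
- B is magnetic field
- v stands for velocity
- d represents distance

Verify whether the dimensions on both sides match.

No

B (magnetic field) has dimensions [I^-1 M T^-2].
v (velocity) has dimensions [L T^-1].
d (distance) has dimensions [L].

Left side: [L]
Right side: [I L^-1 M^-1 T^3]

The two sides have different dimensions, so the equation is NOT dimensionally consistent.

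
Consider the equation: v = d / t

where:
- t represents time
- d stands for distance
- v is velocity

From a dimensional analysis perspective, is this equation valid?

Yes

t (time) has dimensions [T].
d (distance) has dimensions [L].
v (velocity) has dimensions [L T^-1].

Left side: [L T^-1]
Right side: [L T^-1]

Both sides have the same dimensions, so the equation is dimensionally consistent.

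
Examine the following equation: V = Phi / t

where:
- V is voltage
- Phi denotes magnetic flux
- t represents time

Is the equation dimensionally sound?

Yes

V (voltage) has dimensions [I^-1 L^2 M T^-3].
Phi (magnetic flux) has dimensions [I^-1 L^2 M T^-2].
t (time) has dimensions [T].

Left side: [I^-1 L^2 M T^-3]
Right side: [I^-1 L^2 M T^-3]

Both sides have the same dimensions, so the equation is dimensionally consistent.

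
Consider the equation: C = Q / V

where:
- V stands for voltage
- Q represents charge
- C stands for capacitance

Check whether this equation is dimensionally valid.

Yes

V (voltage) has dimensions [I^-1 L^2 M T^-3].
Q (charge) has dimensions [I T].
C (capacitance) has dimensions [I^2 L^-2 M^-1 T^4].

Left side: [I^2 L^-2 M^-1 T^4]
Right side: [I^2 L^-2 M^-1 T^4]

Both sides have the same dimensions, so the equation is dimensionally consistent.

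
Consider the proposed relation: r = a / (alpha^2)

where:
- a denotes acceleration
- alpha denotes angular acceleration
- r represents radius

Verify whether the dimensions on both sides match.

No

a (acceleration) has dimensions [L T^-2].
alpha (angular acceleration) has dimensions [T^-2].
r (radius) has dimensions [L].

Left side: [L]
Right side: [L T^2]

The two sides have different dimensions, so the equation is NOT dimensionally consistent.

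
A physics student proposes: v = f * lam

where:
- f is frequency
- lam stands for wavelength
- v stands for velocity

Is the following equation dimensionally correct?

Yes

f (frequency) has dimensions [T^-1].
lam (wavelength) has dimensions [L].
v (velocity) has dimensions [L T^-1].

Left side: [L T^-1]
Right side: [L T^-1]

Both sides have the same dimensions, so the equation is dimensionally consistent.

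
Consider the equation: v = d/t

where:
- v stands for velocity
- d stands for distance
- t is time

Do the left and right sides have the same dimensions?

Yes

v (velocity) has dimensions [L T^-1].
d (distance) has dimensions [L].
t (time) has dimensions [T].

Left side: [L T^-1]
Right side: [L T^-1]

Both sides have the same dimensions, so the equation is dimensionally consistent.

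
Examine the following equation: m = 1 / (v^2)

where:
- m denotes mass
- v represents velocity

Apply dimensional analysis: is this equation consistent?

No

m (mass) has dimensions [M].
v (velocity) has dimensions [L T^-1].

Left side: [M]
Right side: [L^-2 T^2]

The two sides have different dimensions, so the equation is NOT dimensionally consistent.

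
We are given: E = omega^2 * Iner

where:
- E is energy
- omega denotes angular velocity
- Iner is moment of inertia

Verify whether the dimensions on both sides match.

Yes

E (energy) has dimensions [L^2 M T^-2].
omega (angular velocity) has dimensions [T^-1].
Iner (moment of inertia) has dimensions [L^2 M].

Left side: [L^2 M T^-2]
Right side: [L^2 M T^-2]

Both sides have the same dimensions, so the equation is dimensionally consistent.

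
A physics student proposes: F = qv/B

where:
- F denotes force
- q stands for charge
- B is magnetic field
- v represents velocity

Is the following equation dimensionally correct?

No

F (force) has dimensions [L M T^-2].
q (charge) has dimensions [I T].
B (magnetic field) has dimensions [I^-1 M T^-2].
v (velocity) has dimensions [L T^-1].

Left side: [L M T^-2]
Right side: [I^2 L M^-1 T^2]

The two sides have different dimensions, so the equation is NOT dimensionally consistent.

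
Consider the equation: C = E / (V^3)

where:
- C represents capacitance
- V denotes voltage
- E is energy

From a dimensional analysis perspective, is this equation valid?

No

C (capacitance) has dimensions [I^2 L^-2 M^-1 T^4].
V (voltage) has dimensions [I^-1 L^2 M T^-3].
E (energy) has dimensions [L^2 M T^-2].

Left side: [I^2 L^-2 M^-1 T^4]
Right side: [I^3 L^-4 M^-2 T^7]

The two sides have different dimensions, so the equation is NOT dimensionally consistent.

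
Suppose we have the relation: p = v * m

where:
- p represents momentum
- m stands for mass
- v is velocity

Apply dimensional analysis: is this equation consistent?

Yes

p (momentum) has dimensions [L M T^-1].
m (mass) has dimensions [M].
v (velocity) has dimensions [L T^-1].

Left side: [L M T^-1]
Right side: [L M T^-1]

Both sides have the same dimensions, so the equation is dimensionally consistent.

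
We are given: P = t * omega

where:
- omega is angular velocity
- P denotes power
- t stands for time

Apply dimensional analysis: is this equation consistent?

No

omega (angular velocity) has dimensions [T^-1].
P (power) has dimensions [L^2 M T^-3].
t (time) has dimensions [T].

Left side: [L^2 M T^-3]
Right side: [dimensionless]

The two sides have different dimensions, so the equation is NOT dimensionally consistent.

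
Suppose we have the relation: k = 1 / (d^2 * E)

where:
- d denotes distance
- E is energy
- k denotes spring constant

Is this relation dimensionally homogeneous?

No

d (distance) has dimensions [L].
E (energy) has dimensions [L^2 M T^-2].
k (spring constant) has dimensions [M T^-2].

Left side: [M T^-2]
Right side: [L^-4 M^-1 T^2]

The two sides have different dimensions, so the equation is NOT dimensionally consistent.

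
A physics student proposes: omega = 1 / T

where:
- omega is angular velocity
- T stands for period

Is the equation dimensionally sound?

Yes

omega (angular velocity) has dimensions [T^-1].
T (period) has dimensions [T].

Left side: [T^-1]
Right side: [T^-1]

Both sides have the same dimensions, so the equation is dimensionally consistent.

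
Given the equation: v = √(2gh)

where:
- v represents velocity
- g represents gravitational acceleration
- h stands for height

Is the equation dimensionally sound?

Yes

v (velocity) has dimensions [L T^-1].
g (gravitational acceleration) has dimensions [L T^-2].
h (height) has dimensions [L].

Left side: [L T^-1]
Right side: [L T^-1]

Both sides have the same dimensions, so the equation is dimensionally consistent.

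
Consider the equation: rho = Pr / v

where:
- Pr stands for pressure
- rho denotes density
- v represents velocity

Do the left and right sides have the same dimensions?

No

Pr (pressure) has dimensions [L^-1 M T^-2].
rho (density) has dimensions [L^-3 M].
v (velocity) has dimensions [L T^-1].

Left side: [L^-3 M]
Right side: [L^-2 M T^-1]

The two sides have different dimensions, so the equation is NOT dimensionally consistent.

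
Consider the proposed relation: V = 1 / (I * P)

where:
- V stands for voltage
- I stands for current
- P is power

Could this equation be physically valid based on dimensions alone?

No

V (voltage) has dimensions [I^-1 L^2 M T^-3].
I (current) has dimensions [I].
P (power) has dimensions [L^2 M T^-3].

Left side: [I^-1 L^2 M T^-3]
Right side: [I^-1 L^-2 M^-1 T^3]

The two sides have different dimensions, so the equation is NOT dimensionally consistent.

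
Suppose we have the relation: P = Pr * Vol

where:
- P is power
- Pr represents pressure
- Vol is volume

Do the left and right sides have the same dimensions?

No

P (power) has dimensions [L^2 M T^-3].
Pr (pressure) has dimensions [L^-1 M T^-2].
Vol (volume) has dimensions [L^3].

Left side: [L^2 M T^-3]
Right side: [L^2 M T^-2]

The two sides have different dimensions, so the equation is NOT dimensionally consistent.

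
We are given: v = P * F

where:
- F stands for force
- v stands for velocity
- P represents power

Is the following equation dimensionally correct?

No

F (force) has dimensions [L M T^-2].
v (velocity) has dimensions [L T^-1].
P (power) has dimensions [L^2 M T^-3].

Left side: [L T^-1]
Right side: [L^3 M^2 T^-5]

The two sides have different dimensions, so the equation is NOT dimensionally consistent.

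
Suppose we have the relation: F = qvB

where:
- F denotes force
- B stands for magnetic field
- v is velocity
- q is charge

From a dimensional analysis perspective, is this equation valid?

Yes

F (force) has dimensions [L M T^-2].
B (magnetic field) has dimensions [I^-1 M T^-2].
v (velocity) has dimensions [L T^-1].
q (charge) has dimensions [I T].

Left side: [L M T^-2]
Right side: [L M T^-2]

Both sides have the same dimensions, so the equation is dimensionally consistent.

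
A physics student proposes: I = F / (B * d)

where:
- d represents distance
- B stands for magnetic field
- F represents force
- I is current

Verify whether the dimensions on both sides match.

Yes

d (distance) has dimensions [L].
B (magnetic field) has dimensions [I^-1 M T^-2].
F (force) has dimensions [L M T^-2].
I (current) has dimensions [I].

Left side: [I]
Right side: [I]

Both sides have the same dimensions, so the equation is dimensionally consistent.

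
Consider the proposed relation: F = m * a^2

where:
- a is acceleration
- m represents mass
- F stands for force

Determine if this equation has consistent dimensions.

No

a (acceleration) has dimensions [L T^-2].
m (mass) has dimensions [M].
F (force) has dimensions [L M T^-2].

Left side: [L M T^-2]
Right side: [L^2 M T^-4]

The two sides have different dimensions, so the equation is NOT dimensionally consistent.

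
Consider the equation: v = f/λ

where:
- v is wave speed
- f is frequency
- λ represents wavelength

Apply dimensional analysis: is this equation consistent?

No

v (wave speed) has dimensions [L T^-1].
f (frequency) has dimensions [T^-1].
λ (wavelength) has dimensions [L].

Left side: [L T^-1]
Right side: [L^-1 T^-1]

The two sides have different dimensions, so the equation is NOT dimensionally consistent.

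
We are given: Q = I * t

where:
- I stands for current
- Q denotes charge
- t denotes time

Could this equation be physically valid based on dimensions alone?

Yes

I (current) has dimensions [I].
Q (charge) has dimensions [I T].
t (time) has dimensions [T].

Left side: [I T]
Right side: [I T]

Both sides have the same dimensions, so the equation is dimensionally consistent.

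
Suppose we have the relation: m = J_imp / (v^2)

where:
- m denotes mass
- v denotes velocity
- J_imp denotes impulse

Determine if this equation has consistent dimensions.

No

m (mass) has dimensions [M].
v (velocity) has dimensions [L T^-1].
J_imp (impulse) has dimensions [L M T^-1].

Left side: [M]
Right side: [L^-1 M T]

The two sides have different dimensions, so the equation is NOT dimensionally consistent.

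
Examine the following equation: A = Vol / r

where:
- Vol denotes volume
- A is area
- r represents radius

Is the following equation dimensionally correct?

Yes

Vol (volume) has dimensions [L^3].
A (area) has dimensions [L^2].
r (radius) has dimensions [L].

Left side: [L^2]
Right side: [L^2]

Both sides have the same dimensions, so the equation is dimensionally consistent.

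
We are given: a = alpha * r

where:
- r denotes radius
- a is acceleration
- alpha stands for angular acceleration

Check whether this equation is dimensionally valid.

Yes

r (radius) has dimensions [L].
a (acceleration) has dimensions [L T^-2].
alpha (angular acceleration) has dimensions [T^-2].

Left side: [L T^-2]
Right side: [L T^-2]

Both sides have the same dimensions, so the equation is dimensionally consistent.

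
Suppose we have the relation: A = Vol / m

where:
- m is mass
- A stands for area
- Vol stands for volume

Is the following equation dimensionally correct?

No

m (mass) has dimensions [M].
A (area) has dimensions [L^2].
Vol (volume) has dimensions [L^3].

Left side: [L^2]
Right side: [L^3 M^-1]

The two sides have different dimensions, so the equation is NOT dimensionally consistent.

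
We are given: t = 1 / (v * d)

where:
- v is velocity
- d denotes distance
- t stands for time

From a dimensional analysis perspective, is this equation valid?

No

v (velocity) has dimensions [L T^-1].
d (distance) has dimensions [L].
t (time) has dimensions [T].

Left side: [T]
Right side: [L^-2 T]

The two sides have different dimensions, so the equation is NOT dimensionally consistent.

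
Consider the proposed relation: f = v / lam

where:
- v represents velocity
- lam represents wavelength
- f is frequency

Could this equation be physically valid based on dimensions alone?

Yes

v (velocity) has dimensions [L T^-1].
lam (wavelength) has dimensions [L].
f (frequency) has dimensions [T^-1].

Left side: [T^-1]
Right side: [T^-1]

Both sides have the same dimensions, so the equation is dimensionally consistent.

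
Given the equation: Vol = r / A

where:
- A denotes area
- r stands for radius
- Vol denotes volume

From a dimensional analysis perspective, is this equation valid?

No

A (area) has dimensions [L^2].
r (radius) has dimensions [L].
Vol (volume) has dimensions [L^3].

Left side: [L^3]
Right side: [L^-1]

The two sides have different dimensions, so the equation is NOT dimensionally consistent.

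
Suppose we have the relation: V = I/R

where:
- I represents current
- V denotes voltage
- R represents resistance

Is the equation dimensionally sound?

No

I (current) has dimensions [I].
V (voltage) has dimensions [I^-1 L^2 M T^-3].
R (resistance) has dimensions [I^-2 L^2 M T^-3].

Left side: [I^-1 L^2 M T^-3]
Right side: [I^3 L^-2 M^-1 T^3]

The two sides have different dimensions, so the equation is NOT dimensionally consistent.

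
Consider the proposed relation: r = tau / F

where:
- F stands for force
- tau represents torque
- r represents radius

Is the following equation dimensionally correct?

Yes

F (force) has dimensions [L M T^-2].
tau (torque) has dimensions [L^2 M T^-2].
r (radius) has dimensions [L].

Left side: [L]
Right side: [L]

Both sides have the same dimensions, so the equation is dimensionally consistent.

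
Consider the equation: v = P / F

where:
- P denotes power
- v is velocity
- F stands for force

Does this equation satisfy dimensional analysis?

Yes

P (power) has dimensions [L^2 M T^-3].
v (velocity) has dimensions [L T^-1].
F (force) has dimensions [L M T^-2].

Left side: [L T^-1]
Right side: [L T^-1]

Both sides have the same dimensions, so the equation is dimensionally consistent.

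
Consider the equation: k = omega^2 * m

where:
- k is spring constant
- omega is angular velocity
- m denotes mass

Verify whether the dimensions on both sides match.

Yes

k (spring constant) has dimensions [M T^-2].
omega (angular velocity) has dimensions [T^-1].
m (mass) has dimensions [M].

Left side: [M T^-2]
Right side: [M T^-2]

Both sides have the same dimensions, so the equation is dimensionally consistent.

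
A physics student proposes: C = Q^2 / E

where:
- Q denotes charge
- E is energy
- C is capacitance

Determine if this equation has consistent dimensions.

Yes

Q (charge) has dimensions [I T].
E (energy) has dimensions [L^2 M T^-2].
C (capacitance) has dimensions [I^2 L^-2 M^-1 T^4].

Left side: [I^2 L^-2 M^-1 T^4]
Right side: [I^2 L^-2 M^-1 T^4]

Both sides have the same dimensions, so the equation is dimensionally consistent.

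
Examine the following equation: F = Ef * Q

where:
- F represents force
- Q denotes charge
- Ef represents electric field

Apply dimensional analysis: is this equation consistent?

Yes

F (force) has dimensions [L M T^-2].
Q (charge) has dimensions [I T].
Ef (electric field) has dimensions [I^-1 L M T^-3].

Left side: [L M T^-2]
Right side: [L M T^-2]

Both sides have the same dimensions, so the equation is dimensionally consistent.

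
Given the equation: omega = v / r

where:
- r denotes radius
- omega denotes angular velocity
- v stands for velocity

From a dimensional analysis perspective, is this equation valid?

Yes

r (radius) has dimensions [L].
omega (angular velocity) has dimensions [T^-1].
v (velocity) has dimensions [L T^-1].

Left side: [T^-1]
Right side: [T^-1]

Both sides have the same dimensions, so the equation is dimensionally consistent.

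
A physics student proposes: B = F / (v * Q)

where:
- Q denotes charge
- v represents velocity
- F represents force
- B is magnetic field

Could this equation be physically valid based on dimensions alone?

Yes

Q (charge) has dimensions [I T].
v (velocity) has dimensions [L T^-1].
F (force) has dimensions [L M T^-2].
B (magnetic field) has dimensions [I^-1 M T^-2].

Left side: [I^-1 M T^-2]
Right side: [I^-1 M T^-2]

Both sides have the same dimensions, so the equation is dimensionally consistent.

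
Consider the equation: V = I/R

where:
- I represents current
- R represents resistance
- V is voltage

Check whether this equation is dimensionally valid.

No

I (current) has dimensions [I].
R (resistance) has dimensions [I^-2 L^2 M T^-3].
V (voltage) has dimensions [I^-1 L^2 M T^-3].

Left side: [I^-1 L^2 M T^-3]
Right side: [I^3 L^-2 M^-1 T^3]

The two sides have different dimensions, so the equation is NOT dimensionally consistent.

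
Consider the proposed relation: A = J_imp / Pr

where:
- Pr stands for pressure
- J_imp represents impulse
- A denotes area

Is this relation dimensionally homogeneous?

No

Pr (pressure) has dimensions [L^-1 M T^-2].
J_imp (impulse) has dimensions [L M T^-1].
A (area) has dimensions [L^2].

Left side: [L^2]
Right side: [L^2 T]

The two sides have different dimensions, so the equation is NOT dimensionally consistent.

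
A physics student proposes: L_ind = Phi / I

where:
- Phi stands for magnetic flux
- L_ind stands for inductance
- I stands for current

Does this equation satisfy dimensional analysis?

Yes

Phi (magnetic flux) has dimensions [I^-1 L^2 M T^-2].
L_ind (inductance) has dimensions [I^-2 L^2 M T^-2].
I (current) has dimensions [I].

Left side: [I^-2 L^2 M T^-2]
Right side: [I^-2 L^2 M T^-2]

Both sides have the same dimensions, so the equation is dimensionally consistent.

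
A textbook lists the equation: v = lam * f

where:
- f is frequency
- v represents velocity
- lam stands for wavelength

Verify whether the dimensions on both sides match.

Yes

f (frequency) has dimensions [T^-1].
v (velocity) has dimensions [L T^-1].
lam (wavelength) has dimensions [L].

Left side: [L T^-1]
Right side: [L T^-1]

Both sides have the same dimensions, so the equation is dimensionally consistent.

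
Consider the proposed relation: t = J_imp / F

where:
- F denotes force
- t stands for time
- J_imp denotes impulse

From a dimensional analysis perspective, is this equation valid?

Yes

F (force) has dimensions [L M T^-2].
t (time) has dimensions [T].
J_imp (impulse) has dimensions [L M T^-1].

Left side: [T]
Right side: [T]

Both sides have the same dimensions, so the equation is dimensionally consistent.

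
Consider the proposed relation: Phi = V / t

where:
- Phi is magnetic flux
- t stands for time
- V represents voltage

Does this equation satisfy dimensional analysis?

No

Phi (magnetic flux) has dimensions [I^-1 L^2 M T^-2].
t (time) has dimensions [T].
V (voltage) has dimensions [I^-1 L^2 M T^-3].

Left side: [I^-1 L^2 M T^-2]
Right side: [I^-1 L^2 M T^-4]

The two sides have different dimensions, so the equation is NOT dimensionally consistent.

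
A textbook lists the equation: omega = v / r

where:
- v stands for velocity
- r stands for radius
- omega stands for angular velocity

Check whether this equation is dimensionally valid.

Yes

v (velocity) has dimensions [L T^-1].
r (radius) has dimensions [L].
omega (angular velocity) has dimensions [T^-1].

Left side: [T^-1]
Right side: [T^-1]

Both sides have the same dimensions, so the equation is dimensionally consistent.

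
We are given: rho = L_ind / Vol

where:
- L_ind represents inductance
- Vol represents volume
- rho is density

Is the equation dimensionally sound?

No

L_ind (inductance) has dimensions [I^-2 L^2 M T^-2].
Vol (volume) has dimensions [L^3].
rho (density) has dimensions [L^-3 M].

Left side: [L^-3 M]
Right side: [I^-2 L^-1 M T^-2]

The two sides have different dimensions, so the equation is NOT dimensionally consistent.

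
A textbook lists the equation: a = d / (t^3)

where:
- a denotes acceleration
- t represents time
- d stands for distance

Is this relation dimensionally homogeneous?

No

a (acceleration) has dimensions [L T^-2].
t (time) has dimensions [T].
d (distance) has dimensions [L].

Left side: [L T^-2]
Right side: [L T^-3]

The two sides have different dimensions, so the equation is NOT dimensionally consistent.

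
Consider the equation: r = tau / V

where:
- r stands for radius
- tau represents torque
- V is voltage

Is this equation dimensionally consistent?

No

r (radius) has dimensions [L].
tau (torque) has dimensions [L^2 M T^-2].
V (voltage) has dimensions [I^-1 L^2 M T^-3].

Left side: [L]
Right side: [I T]

The two sides have different dimensions, so the equation is NOT dimensionally consistent.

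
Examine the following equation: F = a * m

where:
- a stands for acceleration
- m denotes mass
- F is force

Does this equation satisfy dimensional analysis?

Yes

a (acceleration) has dimensions [L T^-2].
m (mass) has dimensions [M].
F (force) has dimensions [L M T^-2].

Left side: [L M T^-2]
Right side: [L M T^-2]

Both sides have the same dimensions, so the equation is dimensionally consistent.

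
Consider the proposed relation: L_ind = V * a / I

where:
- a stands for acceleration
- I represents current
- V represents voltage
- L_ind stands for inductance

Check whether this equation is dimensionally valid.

No

a (acceleration) has dimensions [L T^-2].
I (current) has dimensions [I].
V (voltage) has dimensions [I^-1 L^2 M T^-3].
L_ind (inductance) has dimensions [I^-2 L^2 M T^-2].

Left side: [I^-2 L^2 M T^-2]
Right side: [I^-2 L^3 M T^-5]

The two sides have different dimensions, so the equation is NOT dimensionally consistent.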